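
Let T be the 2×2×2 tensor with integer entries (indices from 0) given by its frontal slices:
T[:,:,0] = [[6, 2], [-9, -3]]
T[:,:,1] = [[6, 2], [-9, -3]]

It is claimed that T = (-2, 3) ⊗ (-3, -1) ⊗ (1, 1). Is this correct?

Reconstruct entrywise from the claimed factors. For example, T[1,1,0] = -3 and Σₗ aₗ[1]bₗ[1]cₗ[0] = (3)·(-1)·(1) = -3; checking all 8 entries, every one matches. The claim holds.

Yes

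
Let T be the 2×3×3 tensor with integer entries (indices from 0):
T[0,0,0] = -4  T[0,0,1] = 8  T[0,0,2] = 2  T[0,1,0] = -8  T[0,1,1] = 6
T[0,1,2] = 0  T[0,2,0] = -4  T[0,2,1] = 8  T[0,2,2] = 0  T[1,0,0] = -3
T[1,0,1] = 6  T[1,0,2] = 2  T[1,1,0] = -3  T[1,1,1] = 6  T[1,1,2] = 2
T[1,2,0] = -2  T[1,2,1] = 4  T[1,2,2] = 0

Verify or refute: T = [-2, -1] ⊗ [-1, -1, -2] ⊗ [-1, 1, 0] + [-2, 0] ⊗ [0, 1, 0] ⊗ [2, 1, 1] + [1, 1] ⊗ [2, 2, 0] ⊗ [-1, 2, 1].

Reconstruct entry (0,0,1) from the claimed factors: Σₗ aₗ[0]bₗ[0]cₗ[1] = (-2)·(-1)·(1) + (-2)·(0)·(1) + (1)·(2)·(2) = 6, but T[0,0,1] = 8. The claim is false.

No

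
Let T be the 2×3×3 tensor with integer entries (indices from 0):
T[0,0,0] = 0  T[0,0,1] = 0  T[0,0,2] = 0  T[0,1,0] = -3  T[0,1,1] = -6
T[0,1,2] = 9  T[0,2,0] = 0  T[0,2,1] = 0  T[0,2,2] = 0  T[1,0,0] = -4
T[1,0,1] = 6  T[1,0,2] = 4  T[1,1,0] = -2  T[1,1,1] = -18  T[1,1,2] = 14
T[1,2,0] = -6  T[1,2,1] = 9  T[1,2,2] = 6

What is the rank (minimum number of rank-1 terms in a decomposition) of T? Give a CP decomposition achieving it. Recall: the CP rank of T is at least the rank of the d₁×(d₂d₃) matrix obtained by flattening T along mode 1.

Lower bound: in the mode-3 unfolding of T (rows indexed by k, columns by (i,j)) the 2×2 minor on rows k ∈ {0, 1}, columns (i,j) ∈ {(0,1), (1,0)} is det [[-3, -4], [-6, 6]] = -42 ≠ 0, so that unfolding has rank ≥ 2 and hence rank(T) ≥ 2 (CP rank is at least every unfolding rank, though it can be larger).
Upper bound: with S_k = T[:,:,k], the two rank-1 terms a₁b₁ᵀ, a₂b₂ᵀ are the rank-1 members of the pencil x·S₀ + y·S₁.
The 2×2 minor of x·S₀ + y·S₁ on rows {0,1}, columns {0,1} is −12·x² − 6·xy + 36·y² = (-6)·(2·x − 3·y)(x + 2·y), vanishing at (x:y) = (3:2) and (2:-1).
M₁ = 3·S₀ + 2·S₁ = [[0, -21, 0], [0, -42, 0]] = (-21)·[1, 2][0, 1, 0]ᵀ and M₂ = 2·S₀ − S₁ = [[0, 0, 0], [-14, 14, -21]] = (-7)·[0, 1][2, -2, 3]ᵀ, so take a₁ = [1, 2], b₁ = [0, 1, 0], a₂ = [0, 1], b₂ = [2, -2, 3].
Each slice is an integer combination of E₁ = a₁b₁ᵀ and E₂ = a₂b₂ᵀ: S₀ = −3·E₁ − 2·E₂, S₁ = −6·E₁ + 3·E₂, S₂ = 9·E₁ + 2·E₂; reading off coefficients, c₁ = [-3, -6, 9] and c₂ = [-2, 3, 2].
Hence T = [1, 2] ∘ [0, 1, 0] ∘ [-3, -6, 9] + [0, 1] ∘ [2, -2, 3] ∘ [-2, 3, 2], so rank(T) ≤ 2.
These bounds meet, so rank(T) = 2.

rank(T) = 2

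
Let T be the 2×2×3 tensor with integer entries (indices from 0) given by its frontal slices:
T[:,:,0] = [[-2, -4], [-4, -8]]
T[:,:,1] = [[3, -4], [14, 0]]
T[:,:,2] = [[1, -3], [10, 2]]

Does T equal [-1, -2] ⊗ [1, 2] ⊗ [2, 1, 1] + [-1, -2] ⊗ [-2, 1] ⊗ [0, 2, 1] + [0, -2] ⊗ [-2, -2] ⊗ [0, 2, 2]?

Reconstruct entrywise from the claimed factors. For example, T[0,1,0] = -4 and Σₗ aₗ[0]bₗ[1]cₗ[0] = (-1)·(2)·(2) + (-1)·(1)·(0) + (0)·(-2)·(0) = -4; checking all 12 entries, every one matches. The claim holds.

Yes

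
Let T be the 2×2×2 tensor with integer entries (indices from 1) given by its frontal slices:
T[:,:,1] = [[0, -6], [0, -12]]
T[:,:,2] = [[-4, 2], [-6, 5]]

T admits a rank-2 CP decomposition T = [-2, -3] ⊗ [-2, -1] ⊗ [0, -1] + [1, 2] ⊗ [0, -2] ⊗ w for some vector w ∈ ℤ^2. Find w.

Subtract the known terms from T to get the rank-1 residual R = [1, 2] ⊗ [0, -2] ⊗ w, so R[i,j,k] = a[i]·b[j]·w[k]. Pick indices with nonzero a[1]·b[2] = (1)·(-2) = -2. Only the fibre through (1,2,·) is needed: R[1,2,:] = T[1,2,:] − Σₗ aₗ[1]bₗ[2]cₗ = [-6, 2] − (-2)·(-1)·[0, -1] = [-6, 4]. Then w[k] = R[1,2,k] / -2 for each k, giving w = [-6, 4] / -2 = [3, -2].

w = [3, -2]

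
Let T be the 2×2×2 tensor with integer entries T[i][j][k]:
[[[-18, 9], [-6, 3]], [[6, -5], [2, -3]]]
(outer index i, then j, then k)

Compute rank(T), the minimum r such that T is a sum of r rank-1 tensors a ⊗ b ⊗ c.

Lower bound: the mode-3 unfolding of T (rows indexed by k, columns by (i,j) = (0,0), (0,1), (1,0), (1,1)) is [[-18, -6, 6, 2], [9, 3, -5, -3]].
There the 2×2 minor on rows k ∈ {0, 1}, columns (i,j) ∈ {(0,0), (1,0)} is det [[-18, 6], [9, -5]] = 36 ≠ 0, so this unfolding has rank ≥ 2; CP rank is at least every unfolding rank, so rank(T) ≥ 2. (Unfolding ranks only ever bound the CP rank from below — rank(T) can be strictly larger than all of them — so the matching upper bound has to come from an explicit 2-term decomposition.)
Upper bound — finding two terms. Write S_k = T[:,:,k] for the frontal slices: S₀ = [[-18, -6], [6, 2]], S₁ = [[9, 3], [-5, -3]].
If T = a₁ ⊗ b₁ ⊗ c₁ + a₂ ⊗ b₂ ⊗ c₂ then each S_k = c₁[k]·a₁b₁ᵀ + c₂[k]·a₂b₂ᵀ. S₀ and S₁ are linearly independent, so a₁b₁ᵀ and a₂b₂ᵀ must span the same plane of matrices: they are the rank-1 matrices of the form x·S₀ + y·S₁.
det(x·S₀ + y·S₁) is 24·xy − 12·y² = 12·(2·x − y)(y), vanishing at (x:y) = (1:2) and (1:0).
M₁ = S₀ + 2·S₁ = [[0, 0], [-4, -4]] = (-4)·[0, 1][1, 1]ᵀ and M₂ = S₀ = [[-18, -6], [6, 2]] = (-2)·[3, -1][3, 1]ᵀ, so take a₁ = [0, 1], b₁ = [1, 1], a₂ = [3, -1], b₂ = [3, 1].
Each slice is an integer combination of E₁ = a₁b₁ᵀ and E₂ = a₂b₂ᵀ: S₀ = −2·E₂, S₁ = −2·E₁ + E₂; reading off coefficients, c₁ = [0, -2] and c₂ = [-2, 1].
Hence T = [0, 1] ⊗ [1, 1] ⊗ [0, -2] + [3, -1] ⊗ [3, 1] ⊗ [-2, 1], so rank(T) ≤ 2.
These bounds meet, so rank(T) = 2.

2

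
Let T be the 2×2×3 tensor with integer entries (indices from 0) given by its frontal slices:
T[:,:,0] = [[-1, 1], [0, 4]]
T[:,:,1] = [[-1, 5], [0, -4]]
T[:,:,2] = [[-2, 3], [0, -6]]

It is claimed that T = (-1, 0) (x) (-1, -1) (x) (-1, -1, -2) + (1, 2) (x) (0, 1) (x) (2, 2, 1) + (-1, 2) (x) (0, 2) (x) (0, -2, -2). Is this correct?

Reconstruct entrywise from the claimed factors. For example, T[1,1,1] = -4 and Σₗ aₗ[1]bₗ[1]cₗ[1] = (0)·(-1)·(-1) + (2)·(1)·(2) + (2)·(2)·(-2) = -4; checking all 12 entries, every one matches. The claim holds.

Yes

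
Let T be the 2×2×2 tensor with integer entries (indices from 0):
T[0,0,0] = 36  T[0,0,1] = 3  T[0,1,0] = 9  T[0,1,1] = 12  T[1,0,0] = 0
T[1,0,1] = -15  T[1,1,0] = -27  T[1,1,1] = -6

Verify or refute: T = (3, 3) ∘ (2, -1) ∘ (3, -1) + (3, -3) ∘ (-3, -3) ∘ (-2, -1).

Yes

Reconstruct entrywise from the claimed factors. For example, T[0,1,0] = 9 and Σₗ aₗ[0]bₗ[1]cₗ[0] = (3)·(-1)·(3) + (3)·(-3)·(-2) = 9; checking all 8 entries, every one matches. The claim holds.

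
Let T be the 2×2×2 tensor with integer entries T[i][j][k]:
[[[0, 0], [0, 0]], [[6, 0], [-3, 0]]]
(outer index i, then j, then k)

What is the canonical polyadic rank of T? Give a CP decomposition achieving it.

rank(T) = 1

Lower bound: T ≠ 0 (e.g. T[1,0,0] = 6), so rank(T) ≥ 1.
Upper bound: if T = a ⊗ b ⊗ c then every fibre of T is a multiple of the corresponding factor, so read the factors off the fibres through the nonzero entry T[1,0,0] = 6.
The mode-1 fibre T[:,0,0] = [0, 6] gives a = (0, 1) (primitive direction); the mode-2 fibre T[1,:,0] = [6, -3] gives b = (2, -1); then c[k] = T[1,0,k] / (a[1]·b[0]) = [6, 0] / 2 = (3, 0).
Expanding (0, 1) ⊗ (2, -1) ⊗ (3, 0) reproduces all 8 entries of T, so T = (0, 1) ⊗ (2, -1) ⊗ (3, 0) and rank(T) ≤ 1.
These bounds meet, so rank(T) = 1.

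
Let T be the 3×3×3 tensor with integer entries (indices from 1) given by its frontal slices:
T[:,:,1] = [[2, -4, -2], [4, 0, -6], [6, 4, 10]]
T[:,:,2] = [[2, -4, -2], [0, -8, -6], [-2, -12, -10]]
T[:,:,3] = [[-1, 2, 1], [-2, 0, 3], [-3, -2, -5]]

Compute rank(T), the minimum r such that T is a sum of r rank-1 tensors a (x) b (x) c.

Lower bound: the mode-1 unfolding of T (rows indexed by i, columns by (j,k) = (1,1), (1,2), (1,3), (2,1), (2,2), (2,3), (3,1), (3,2), (3,3)) is [[2, 2, -1, -4, -4, 2, -2, -2, 1], [4, 0, -2, 0, -8, 0, -6, -6, 3], [6, -2, -3, 4, -12, -2, 10, -10, -5]].
There the 3×3 minor on rows i ∈ {1, 2, 3}, columns (j,k) ∈ {(1,1), (1,2), (3,1)} is det [[2, 2, -2], [4, 0, -6], [6, -2, 10]] = -160 ≠ 0, so this unfolding has rank ≥ 3; CP rank is at least every unfolding rank, so rank(T) ≥ 3. (Flattening ranks never certify an upper bound on CP rank; for that we must actually write T with 3 rank-1 terms.)
Upper bound: T is a sum of 3 rank-1 terms, T = [0, 1, 2] (x) [1, 2, 2] (x) [2, -2, -1] + [0, 2, -1] (x) [0, 0, 1] (x) [-4, 0, 2] + [1, 1, 1] (x) [1, -2, -1] (x) [2, 2, -1] (written with every a and b primitive with positive leading entry and the scale carried by c; CP decompositions are not unique, and this one is verified by expanding entrywise), so rank(T) ≤ 3.
These bounds meet, so rank(T) = 3.

3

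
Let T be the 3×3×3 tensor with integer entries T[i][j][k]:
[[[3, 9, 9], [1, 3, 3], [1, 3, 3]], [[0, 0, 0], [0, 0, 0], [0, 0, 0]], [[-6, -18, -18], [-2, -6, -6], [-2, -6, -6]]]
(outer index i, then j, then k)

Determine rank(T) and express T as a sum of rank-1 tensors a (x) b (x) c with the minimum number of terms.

rank(T) = 1

Lower bound: T ≠ 0 (e.g. T[0,0,0] = 3), so rank(T) ≥ 1.
Upper bound: if T = a (x) b (x) c then every fibre of T is a multiple of the corresponding factor, so read the factors off the fibres through the nonzero entry T[0,0,0] = 3.
The mode-1 fibre T[:,0,0] = [3, 0, -6] gives a = (1, 0, -2) (primitive direction); the mode-2 fibre T[0,:,0] = [3, 1, 1] gives b = (3, 1, 1); then c[k] = T[0,0,k] / (a[0]·b[0]) = [3, 9, 9] / 3 = (1, 3, 3).
Expanding (1, 0, -2) (x) (3, 1, 1) (x) (1, 3, 3) reproduces all 27 entries of T, so T = (1, 0, -2) (x) (3, 1, 1) (x) (1, 3, 3) and rank(T) ≤ 1.
These bounds meet, so rank(T) = 1.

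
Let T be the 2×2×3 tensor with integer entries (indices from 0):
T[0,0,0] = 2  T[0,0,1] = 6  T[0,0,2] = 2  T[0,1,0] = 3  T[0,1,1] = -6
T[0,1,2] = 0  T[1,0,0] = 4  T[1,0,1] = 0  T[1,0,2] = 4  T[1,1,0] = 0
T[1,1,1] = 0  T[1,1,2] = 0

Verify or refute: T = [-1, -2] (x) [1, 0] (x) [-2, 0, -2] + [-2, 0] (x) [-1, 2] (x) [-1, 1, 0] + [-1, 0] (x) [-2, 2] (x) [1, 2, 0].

No

Reconstruct entry (0,1,0) from the claimed factors: Σₗ aₗ[0]bₗ[1]cₗ[0] = (-1)·(0)·(-2) + (-2)·(2)·(-1) + (-1)·(2)·(1) = 2, but T[0,1,0] = 3. The claim is false.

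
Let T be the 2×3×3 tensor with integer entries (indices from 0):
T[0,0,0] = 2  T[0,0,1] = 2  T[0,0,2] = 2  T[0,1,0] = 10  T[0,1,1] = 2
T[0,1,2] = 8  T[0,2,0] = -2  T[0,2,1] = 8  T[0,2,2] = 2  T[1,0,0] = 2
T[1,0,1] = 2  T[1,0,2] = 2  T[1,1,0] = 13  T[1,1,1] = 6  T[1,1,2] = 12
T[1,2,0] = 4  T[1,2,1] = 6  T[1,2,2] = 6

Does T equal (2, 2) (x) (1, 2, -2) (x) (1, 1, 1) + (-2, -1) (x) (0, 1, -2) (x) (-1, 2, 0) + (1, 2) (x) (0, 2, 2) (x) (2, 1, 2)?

No

Reconstruct entry (0,2,0) from the claimed factors: Σₗ aₗ[0]bₗ[2]cₗ[0] = (2)·(-2)·(1) + (-2)·(-2)·(-1) + (1)·(2)·(2) = -4, but T[0,2,0] = -2. The claim is false.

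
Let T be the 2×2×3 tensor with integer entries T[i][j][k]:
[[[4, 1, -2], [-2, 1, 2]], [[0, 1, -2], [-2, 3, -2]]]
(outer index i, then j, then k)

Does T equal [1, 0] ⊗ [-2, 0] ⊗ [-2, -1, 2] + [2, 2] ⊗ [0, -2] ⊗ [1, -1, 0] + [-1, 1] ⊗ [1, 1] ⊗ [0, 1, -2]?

No

Reconstruct entry (0,1,0) from the claimed factors: Σₗ aₗ[0]bₗ[1]cₗ[0] = (1)·(0)·(-2) + (2)·(-2)·(1) + (-1)·(1)·(0) = -4, but T[0,1,0] = -2. The claim is false.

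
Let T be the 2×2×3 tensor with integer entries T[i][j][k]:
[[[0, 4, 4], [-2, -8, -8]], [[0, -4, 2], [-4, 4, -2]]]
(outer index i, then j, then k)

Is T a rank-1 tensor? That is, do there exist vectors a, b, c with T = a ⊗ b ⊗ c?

No

The mode-3 unfolding of T (rows indexed by k, columns by (i,j) = (0,0), (0,1), (1,0), (1,1)) is [[0, -2, 0, -4], [4, -8, -4, 4], [4, -8, 2, -2]].
There the 3×3 minor on rows k ∈ {0, 1, 2}, columns (i,j) ∈ {(0,0), (0,1), (1,0)} is det [[0, -2, 0], [4, -8, -4], [4, -8, 2]] = 48 ≠ 0, so this unfolding has rank ≥ 3; CP rank is at least every unfolding rank, so rank(T) ≥ 3.
In particular rank(T) ≥ 3 > 1, so T is not rank-1.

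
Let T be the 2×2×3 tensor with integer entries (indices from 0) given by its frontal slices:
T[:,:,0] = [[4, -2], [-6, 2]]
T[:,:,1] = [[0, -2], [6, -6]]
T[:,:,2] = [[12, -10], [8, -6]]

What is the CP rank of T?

3

Lower bound: the mode-3 unfolding of T (rows indexed by k, columns by (i,j) = (0,0), (0,1), (1,0), (1,1)) is [[4, -2, -6, 2], [0, -2, 6, -6], [12, -10, 8, -6]].
There the 3×3 minor on rows k ∈ {0, 1, 2}, columns (i,j) ∈ {(0,0), (0,1), (1,0)} is det [[4, -2, -6], [0, -2, 6], [12, -10, 8]] = -112 ≠ 0, so this unfolding has rank ≥ 3; CP rank is at least every unfolding rank, so rank(T) ≥ 3. (Flattening ranks never certify an upper bound on CP rank; for that we must actually write T with 3 rank-1 terms.)
Upper bound: T is a sum of 3 rank-1 terms, T = [0, 1] ⊗ [1, 0] ⊗ [-2, -2, 4] + [1, -1] ⊗ [2, -1] ⊗ [2, -2, 2] + [1, 1] ⊗ [1, -1] ⊗ [0, 4, 8] (one valid choice — decompositions are not unique — normalised so each a, b is primitive with positive first nonzero entry; check it by expanding all entries), so rank(T) ≤ 3.
These bounds meet, so rank(T) = 3.
Check entry T[0,1,1] = -2: (0)·(0)·(-2) + (1)·(-1)·(-2) + (1)·(-1)·(4) = -2.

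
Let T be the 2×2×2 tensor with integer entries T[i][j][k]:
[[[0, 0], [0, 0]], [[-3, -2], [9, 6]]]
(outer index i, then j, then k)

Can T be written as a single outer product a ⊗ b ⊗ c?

If T = a ⊗ b ⊗ c then every fibre of T is a multiple of the corresponding factor, so read the factors off the fibres through the nonzero entry T[1,0,0] = -3.
The mode-1 fibre T[:,0,0] = [0, -3] gives a = [0, 1] (primitive direction); the mode-2 fibre T[1,:,0] = [-3, 9] gives b = [1, -3]; then c[k] = T[1,0,k] / (a[1]·b[0]) = [-3, -2] / 1 = [-3, -2].
Expanding [0, 1] ⊗ [1, -3] ⊗ [-3, -2] reproduces all 8 entries of T, so T = [0, 1] ⊗ [1, -3] ⊗ [-3, -2] and rank(T) ≤ 1.
Equivalently every frontal slice T[:,:,k] is c[k] times the rank-1 matrix [0, 1] ⊗ [1, -3]. So T has rank 1 (it is nonzero).

Yes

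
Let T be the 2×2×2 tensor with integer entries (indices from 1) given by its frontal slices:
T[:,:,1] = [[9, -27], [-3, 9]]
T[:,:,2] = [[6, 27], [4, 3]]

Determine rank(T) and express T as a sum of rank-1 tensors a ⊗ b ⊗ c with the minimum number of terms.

Lower bound: in the mode-2 unfolding of T (rows indexed by j, columns by (i,k)) the 2×2 minor on rows j ∈ {1, 2}, columns (i,k) ∈ {(1,1), (1,2)} is det [[9, 6], [-27, 27]] = 405 ≠ 0, so that unfolding has rank ≥ 2 and hence rank(T) ≥ 2 (CP rank is at least every unfolding rank, though it can be larger).
Upper bound: with S_k = T[:,:,k], the two rank-1 terms a₁b₁ᵀ, a₂b₂ᵀ are the rank-1 members of the pencil x·S₁ + y·S₂.
det(x·S₁ + y·S₂) is 270·xy − 90·y² = 90·(3·x − y)(y), vanishing at (x:y) = (1:3) and (1:0).
M₁ = S₁ + 3·S₂ = [[27, 54], [9, 18]] = 9·[3, 1][1, 2]ᵀ and M₂ = S₁ = [[9, -27], [-3, 9]] = 3·[3, -1][1, -3]ᵀ, so take a₁ = [3, 1], b₁ = [1, 2], a₂ = [3, -1], b₂ = [1, -3].
Each slice is an integer combination of E₁ = a₁b₁ᵀ and E₂ = a₂b₂ᵀ: S₁ = 3·E₂, S₂ = 3·E₁ − E₂; reading off coefficients, c₁ = [0, 3] and c₂ = [3, -1].
Hence T = [3, 1] ⊗ [1, 2] ⊗ [0, 3] + [3, -1] ⊗ [1, -3] ⊗ [3, -1], so rank(T) ≤ 2.
These bounds meet, so rank(T) = 2.

rank(T) = 2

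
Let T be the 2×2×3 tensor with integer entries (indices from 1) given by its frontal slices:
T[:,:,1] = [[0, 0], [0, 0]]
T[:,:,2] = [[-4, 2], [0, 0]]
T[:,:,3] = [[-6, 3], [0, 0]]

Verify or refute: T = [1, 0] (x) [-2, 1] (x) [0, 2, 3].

Yes

Reconstruct entrywise from the claimed factors. For example, T[2,1,2] = 0 and Σₗ aₗ[2]bₗ[1]cₗ[2] = (0)·(-2)·(2) = 0; checking all 12 entries, every one matches. The claim holds.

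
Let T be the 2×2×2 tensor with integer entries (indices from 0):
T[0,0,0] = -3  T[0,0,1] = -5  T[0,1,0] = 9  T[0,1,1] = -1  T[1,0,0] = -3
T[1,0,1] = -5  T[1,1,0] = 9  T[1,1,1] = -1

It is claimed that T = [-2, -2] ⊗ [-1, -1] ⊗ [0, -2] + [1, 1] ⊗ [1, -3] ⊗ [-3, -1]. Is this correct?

Reconstruct entrywise from the claimed factors. For example, T[0,0,1] = -5 and Σₗ aₗ[0]bₗ[0]cₗ[1] = (-2)·(-1)·(-2) + (1)·(1)·(-1) = -5; checking all 8 entries, every one matches. The claim holds.

Yes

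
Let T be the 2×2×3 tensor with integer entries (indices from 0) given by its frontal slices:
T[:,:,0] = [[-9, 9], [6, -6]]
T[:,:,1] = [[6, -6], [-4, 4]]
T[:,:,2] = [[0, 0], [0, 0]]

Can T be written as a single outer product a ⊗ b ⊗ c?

Yes

The mode-1 fibre T[:,0,0] = [-9, 6] gives a = [3, -2] (primitive direction); the mode-2 fibre T[0,:,0] = [-9, 9] gives b = [1, -1]; then c[k] = T[0,0,k] / (a[0]·b[0]) = [-9, 6, 0] / 3 = [-3, 2, 0].
Expanding [3, -2] ⊗ [1, -1] ⊗ [-3, 2, 0] reproduces all 12 entries of T, so T = [3, -2] ⊗ [1, -1] ⊗ [-3, 2, 0] and rank(T) ≤ 1.
Equivalently every frontal slice T[:,:,k] is c[k] times the rank-1 matrix [3, -2] ⊗ [1, -1]. So T has rank 1 (it is nonzero).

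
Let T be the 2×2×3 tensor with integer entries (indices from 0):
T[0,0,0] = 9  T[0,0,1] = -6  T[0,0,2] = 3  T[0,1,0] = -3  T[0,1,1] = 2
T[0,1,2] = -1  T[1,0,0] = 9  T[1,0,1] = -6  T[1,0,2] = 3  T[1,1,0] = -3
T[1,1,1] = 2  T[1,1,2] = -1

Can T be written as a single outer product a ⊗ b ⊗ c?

Yes

If T = a ⊗ b ⊗ c then every fibre of T is a multiple of the corresponding factor, so read the factors off the fibres through the nonzero entry T[0,0,0] = 9.
The mode-1 fibre T[:,0,0] = [9, 9] gives a = [1, 1] (primitive direction); the mode-2 fibre T[0,:,0] = [9, -3] gives b = [3, -1]; then c[k] = T[0,0,k] / (a[0]·b[0]) = [9, -6, 3] / 3 = [3, -2, 1].
Expanding [1, 1] ⊗ [3, -1] ⊗ [3, -2, 1] reproduces all 12 entries of T, so T = [1, 1] ⊗ [3, -1] ⊗ [3, -2, 1] and rank(T) ≤ 1.
Equivalently every frontal slice T[:,:,k] is c[k] times the rank-1 matrix [1, 1] ⊗ [3, -1]. So T has rank 1 (it is nonzero).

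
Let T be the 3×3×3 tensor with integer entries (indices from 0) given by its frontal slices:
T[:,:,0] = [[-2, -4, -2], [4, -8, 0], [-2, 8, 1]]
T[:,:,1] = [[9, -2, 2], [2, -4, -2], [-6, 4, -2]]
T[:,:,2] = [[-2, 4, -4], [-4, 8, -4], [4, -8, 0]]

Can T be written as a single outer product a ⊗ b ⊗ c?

No

The mode-2 unfolding of T (rows indexed by j, columns by (i,k) = (0,0), (0,1), (0,2), (1,0), (1,1), (1,2), (2,0), (2,1), (2,2)) is [[-2, 9, -2, 4, 2, -4, -2, -6, 4], [-4, -2, 4, -8, -4, 8, 8, 4, -8], [-2, 2, -4, 0, -2, -4, 1, -2, 0]].
There the 3×3 minor on rows j ∈ {0, 1, 2}, columns (i,k) ∈ {(0,0), (0,1), (0,2)} is det [[-2, 9, -2], [-4, -2, 4], [-2, 2, -4]] = -192 ≠ 0, so this unfolding has rank ≥ 3; CP rank is at least every unfolding rank, so rank(T) ≥ 3.
In particular rank(T) ≥ 3 > 1, so T is not rank-1.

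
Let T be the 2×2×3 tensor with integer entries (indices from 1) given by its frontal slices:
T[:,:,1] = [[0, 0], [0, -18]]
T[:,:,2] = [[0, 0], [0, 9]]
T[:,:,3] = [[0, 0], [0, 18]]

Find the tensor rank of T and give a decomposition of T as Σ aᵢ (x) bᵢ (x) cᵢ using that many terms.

rank(T) = 1

Lower bound: T ≠ 0 (e.g. T[2,2,1] = -18), so rank(T) ≥ 1.
Upper bound: if T = a (x) b (x) c then every fibre of T is a multiple of the corresponding factor, so read the factors off the fibres through the nonzero entry T[2,2,1] = -18.
The mode-1 fibre T[:,2,1] = [0, -18] gives a = [0, 1] (primitive direction); the mode-2 fibre T[2,:,1] = [0, -18] gives b = [0, 1]; then c[k] = T[2,2,k] / (a[2]·b[2]) = [-18, 9, 18] / 1 = [-18, 9, 18].
Expanding [0, 1] (x) [0, 1] (x) [-18, 9, 18] reproduces all 12 entries of T, so T = [0, 1] (x) [0, 1] (x) [-18, 9, 18] and rank(T) ≤ 1.
These bounds meet, so rank(T) = 1.
Check entry T[2,2,1] = -18: (1)·(1)·(-18) = -18.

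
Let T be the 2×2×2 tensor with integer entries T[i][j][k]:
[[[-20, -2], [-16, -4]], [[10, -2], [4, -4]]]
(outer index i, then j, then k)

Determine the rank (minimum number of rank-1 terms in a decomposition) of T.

2

Lower bound: the mode-2 unfolding of T (rows indexed by j, columns by (i,k) = (0,0), (0,1), (1,0), (1,1)) is [[-20, -2, 10, -2], [-16, -4, 4, -4]].
There the 2×2 minor on rows j ∈ {0, 1}, columns (i,k) ∈ {(0,0), (0,1)} is det [[-20, -2], [-16, -4]] = 48 ≠ 0, so this unfolding has rank ≥ 2; CP rank is at least every unfolding rank, so rank(T) ≥ 2. (Flattening ranks never certify an upper bound on CP rank; for that we must actually write T with 2 rank-1 terms.)
Upper bound — finding two terms. Write S_k = T[:,:,k] for the frontal slices: S₀ = [[-20, -16], [10, 4]], S₁ = [[-2, -4], [-2, -4]].
If T = a₁ ⊗ b₁ ⊗ c₁ + a₂ ⊗ b₂ ⊗ c₂ then each S_k = c₁[k]·a₁b₁ᵀ + c₂[k]·a₂b₂ᵀ. S₀ and S₁ are linearly independent, so a₁b₁ᵀ and a₂b₂ᵀ must span the same plane of matrices: they are the rank-1 matrices of the form x·S₀ + y·S₁.
det(x·S₀ + y·S₁) is 80·x² + 80·xy = 80·(x + y)(x), vanishing at (x:y) = (1:-1) and (0:1).
M₁ = S₀ − S₁ = [[-18, -12], [12, 8]] = (-2)·(3, -2)(3, 2)ᵀ and M₂ = S₁ = [[-2, -4], [-2, -4]] = (-2)·(1, 1)(1, 2)ᵀ, so take a₁ = (3, -2), b₁ = (3, 2), a₂ = (1, 1), b₂ = (1, 2).
Each slice is an integer combination of E₁ = a₁b₁ᵀ and E₂ = a₂b₂ᵀ: S₀ = −2·E₁ − 2·E₂, S₁ = −2·E₂; reading off coefficients, c₁ = (-2, 0) and c₂ = (-2, -2).
Hence T = (3, -2) ⊗ (3, 2) ⊗ (-2, 0) + (1, 1) ⊗ (1, 2) ⊗ (-2, -2), so rank(T) ≤ 2.
These bounds meet, so rank(T) = 2.
Check entry T[0,1,0] = -16: (3)·(2)·(-2) + (1)·(2)·(-2) = -16.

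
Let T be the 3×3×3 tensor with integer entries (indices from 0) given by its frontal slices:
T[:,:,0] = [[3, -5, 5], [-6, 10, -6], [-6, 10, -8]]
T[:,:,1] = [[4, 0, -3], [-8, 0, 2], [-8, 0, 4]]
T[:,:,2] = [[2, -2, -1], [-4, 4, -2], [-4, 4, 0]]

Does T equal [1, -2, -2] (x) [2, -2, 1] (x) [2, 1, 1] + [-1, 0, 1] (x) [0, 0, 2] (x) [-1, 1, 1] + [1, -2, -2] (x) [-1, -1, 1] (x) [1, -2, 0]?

Yes

Reconstruct entrywise from the claimed factors. For example, T[2,2,1] = 4 and Σₗ aₗ[2]bₗ[2]cₗ[1] = (-2)·(1)·(1) + (1)·(2)·(1) + (-2)·(1)·(-2) = 4; checking all 27 entries, every one matches. The claim holds.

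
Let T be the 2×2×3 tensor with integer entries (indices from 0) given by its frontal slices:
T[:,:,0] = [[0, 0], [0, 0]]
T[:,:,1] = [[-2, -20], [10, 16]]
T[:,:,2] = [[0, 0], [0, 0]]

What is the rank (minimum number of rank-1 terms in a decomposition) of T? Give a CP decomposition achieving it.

Lower bound: the mode-2 unfolding of T (rows indexed by j, columns by (i,k) = (0,0), (0,1), (0,2), (1,0), (1,1), (1,2)) is [[0, -2, 0, 0, 10, 0], [0, -20, 0, 0, 16, 0]].
There the 2×2 minor on rows j ∈ {0, 1}, columns (i,k) ∈ {(0,1), (1,1)} is det [[-2, 10], [-20, 16]] = 168 ≠ 0, so this unfolding has rank ≥ 2; CP rank is at least every unfolding rank, so rank(T) ≥ 2. (Unfolding ranks only ever bound the CP rank from below — rank(T) can be strictly larger than all of them — so the matching upper bound has to come from an explicit 2-term decomposition.)
Upper bound — finding two terms. Every mode-3 slice of T is a multiple of one matrix: T[:,:,k] = c[k]·M with c = [0, 1, 0] and M = [[-2, -20], [10, 16]] (rows indexed by i, columns by j). So it suffices to write M as a sum of two rank-1 matrices.
Splitting M by its rows (i = 0, 1), M = [1, 0][-2, -20]ᵀ + [0, 1][10, 16]ᵀ.
Hence T = [1, 0] ⊗ [-2, -20] ⊗ [0, 1, 0] + [0, 1] ⊗ [10, 16] ⊗ [0, 1, 0], so rank(T) ≤ 2.
These bounds meet, so rank(T) = 2.

rank(T) = 2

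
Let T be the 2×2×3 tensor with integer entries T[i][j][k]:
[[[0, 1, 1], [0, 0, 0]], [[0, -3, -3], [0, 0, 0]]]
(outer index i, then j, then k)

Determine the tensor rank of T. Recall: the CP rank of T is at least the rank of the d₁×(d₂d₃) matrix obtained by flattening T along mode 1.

1

Lower bound: T ≠ 0 (e.g. T[0,0,1] = 1), so rank(T) ≥ 1.
Upper bound: if T = a (x) b (x) c then every fibre of T is a multiple of the corresponding factor, so read the factors off the fibres through the nonzero entry T[0,0,1] = 1.
The mode-1 fibre T[:,0,1] = [1, -3] gives a = [1, -3] (primitive direction); the mode-2 fibre T[0,:,1] = [1, 0] gives b = [1, 0]; then c[k] = T[0,0,k] / (a[0]·b[0]) = [0, 1, 1] / 1 = [0, 1, 1].
Expanding [1, -3] (x) [1, 0] (x) [0, 1, 1] reproduces all 12 entries of T, so T = [1, -3] (x) [1, 0] (x) [0, 1, 1] and rank(T) ≤ 1.
These bounds meet, so rank(T) = 1.
Check entry T[1,1,2] = 0: (-3)·(0)·(1) = 0.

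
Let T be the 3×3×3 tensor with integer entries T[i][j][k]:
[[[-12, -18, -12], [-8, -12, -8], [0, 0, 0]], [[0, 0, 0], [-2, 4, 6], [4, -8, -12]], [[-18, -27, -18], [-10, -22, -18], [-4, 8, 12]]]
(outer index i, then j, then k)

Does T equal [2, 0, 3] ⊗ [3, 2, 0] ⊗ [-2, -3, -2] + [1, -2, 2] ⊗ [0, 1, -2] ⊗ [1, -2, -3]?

No

Reconstruct entry (0,1,0) from the claimed factors: Σₗ aₗ[0]bₗ[1]cₗ[0] = (2)·(2)·(-2) + (1)·(1)·(1) = -7, but T[0,1,0] = -8. The claim is false.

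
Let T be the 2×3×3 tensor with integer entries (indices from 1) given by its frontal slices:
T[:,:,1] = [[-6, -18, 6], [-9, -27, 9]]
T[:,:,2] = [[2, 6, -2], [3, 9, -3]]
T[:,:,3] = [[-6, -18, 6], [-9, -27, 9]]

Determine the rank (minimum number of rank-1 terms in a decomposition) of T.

Lower bound: T ≠ 0 (e.g. T[1,1,1] = -6), so rank(T) ≥ 1.
Upper bound: the mode-1 fibre T[:,1,1] = [-6, -9] gives a = [2, 3] (primitive direction); the mode-2 fibre T[1,:,1] = [-6, -18, 6] gives b = [1, 3, -1]; then c[k] = T[1,1,k] / (a[1]·b[1]) = [-6, 2, -6] / 2 = [-3, 1, -3].
Expanding [2, 3] ⊗ [1, 3, -1] ⊗ [-3, 1, -3] reproduces all 18 entries of T, so T = [2, 3] ⊗ [1, 3, -1] ⊗ [-3, 1, -3] and rank(T) ≤ 1.
These bounds meet, so rank(T) = 1.

1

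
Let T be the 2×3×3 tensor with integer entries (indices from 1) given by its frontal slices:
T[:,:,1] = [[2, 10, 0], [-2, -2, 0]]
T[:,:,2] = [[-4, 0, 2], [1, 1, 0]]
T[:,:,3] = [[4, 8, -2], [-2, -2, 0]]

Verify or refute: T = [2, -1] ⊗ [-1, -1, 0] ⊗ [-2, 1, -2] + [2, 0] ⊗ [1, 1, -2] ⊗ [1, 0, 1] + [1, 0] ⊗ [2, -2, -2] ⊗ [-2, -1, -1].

Reconstruct entrywise from the claimed factors. For example, T[2,2,1] = -2 and Σₗ aₗ[2]bₗ[2]cₗ[1] = (-1)·(-1)·(-2) + (0)·(1)·(1) + (0)·(-2)·(-2) = -2; checking all 18 entries, every one matches. The claim holds.

Yes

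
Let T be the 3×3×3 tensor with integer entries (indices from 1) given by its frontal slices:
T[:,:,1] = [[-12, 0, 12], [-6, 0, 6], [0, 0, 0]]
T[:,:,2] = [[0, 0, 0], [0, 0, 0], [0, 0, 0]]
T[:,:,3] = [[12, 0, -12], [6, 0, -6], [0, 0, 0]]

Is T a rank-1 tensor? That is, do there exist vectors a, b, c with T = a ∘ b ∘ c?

Yes

If T = a ∘ b ∘ c then every fibre of T is a multiple of the corresponding factor, so read the factors off the fibres through the nonzero entry T[1,1,1] = -12.
The mode-1 fibre T[:,1,1] = [-12, -6, 0] gives a = [2, 1, 0] (primitive direction); the mode-2 fibre T[1,:,1] = [-12, 0, 12] gives b = [1, 0, -1]; then c[k] = T[1,1,k] / (a[1]·b[1]) = [-12, 0, 12] / 2 = [-6, 0, 6].
Expanding [2, 1, 0] ∘ [1, 0, -1] ∘ [-6, 0, 6] reproduces all 27 entries of T, so T = [2, 1, 0] ∘ [1, 0, -1] ∘ [-6, 0, 6] and rank(T) ≤ 1.
Equivalently every frontal slice T[:,:,k] is c[k] times the rank-1 matrix [2, 1, 0] ∘ [1, 0, -1]. So T has rank 1 (it is nonzero).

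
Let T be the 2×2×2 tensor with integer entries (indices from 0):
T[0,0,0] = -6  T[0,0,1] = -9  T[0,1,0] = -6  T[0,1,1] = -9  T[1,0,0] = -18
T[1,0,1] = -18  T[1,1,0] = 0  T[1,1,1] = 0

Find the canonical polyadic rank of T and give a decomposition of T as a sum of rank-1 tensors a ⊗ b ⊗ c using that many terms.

rank(T) = 2

Lower bound: the mode-3 unfolding of T (rows indexed by k, columns by (i,j) = (0,0), (0,1), (1,0), (1,1)) is [[-6, -6, -18, 0], [-9, -9, -18, 0]].
There the 2×2 minor on rows k ∈ {0, 1}, columns (i,j) ∈ {(0,0), (1,0)} is det [[-6, -18], [-9, -18]] = -54 ≠ 0, so this unfolding has rank ≥ 2; CP rank is at least every unfolding rank, so rank(T) ≥ 2. (This is only a lower bound: in general the CP rank may exceed every unfolding rank, so we still need to exhibit 2 rank-1 terms summing to T.)
Upper bound — finding two terms. Write S_k = T[:,:,k] for the frontal slices: S₀ = [[-6, -6], [-18, 0]], S₁ = [[-9, -9], [-18, 0]].
If T = a₁ ⊗ b₁ ⊗ c₁ + a₂ ⊗ b₂ ⊗ c₂ then each S_k = c₁[k]·a₁b₁ᵀ + c₂[k]·a₂b₂ᵀ. S₀ and S₁ are linearly independent, so a₁b₁ᵀ and a₂b₂ᵀ must span the same plane of matrices: they are the rank-1 matrices of the form x·S₀ + y·S₁.
det(x·S₀ + y·S₁) is −108·x² − 270·xy − 162·y² = (-54)·(2·x + 3·y)(x + y), vanishing at (x:y) = (3:-2) and (1:-1).
M₁ = 3·S₀ − 2·S₁ = [[0, 0], [-18, 0]] = (-18)·[0, 1][1, 0]ᵀ and M₂ = S₀ − S₁ = [[3, 3], [0, 0]] = 3·[1, 0][1, 1]ᵀ, so take a₁ = [0, 1], b₁ = [1, 0], a₂ = [1, 0], b₂ = [1, 1].
Each slice is an integer combination of E₁ = a₁b₁ᵀ and E₂ = a₂b₂ᵀ: S₀ = −18·E₁ − 6·E₂, S₁ = −18·E₁ − 9·E₂; reading off coefficients, c₁ = [-18, -18] and c₂ = [-6, -9].
Hence T = [0, 1] ⊗ [1, 0] ⊗ [-18, -18] + [1, 0] ⊗ [1, 1] ⊗ [-6, -9], so rank(T) ≤ 2.
These bounds meet, so rank(T) = 2.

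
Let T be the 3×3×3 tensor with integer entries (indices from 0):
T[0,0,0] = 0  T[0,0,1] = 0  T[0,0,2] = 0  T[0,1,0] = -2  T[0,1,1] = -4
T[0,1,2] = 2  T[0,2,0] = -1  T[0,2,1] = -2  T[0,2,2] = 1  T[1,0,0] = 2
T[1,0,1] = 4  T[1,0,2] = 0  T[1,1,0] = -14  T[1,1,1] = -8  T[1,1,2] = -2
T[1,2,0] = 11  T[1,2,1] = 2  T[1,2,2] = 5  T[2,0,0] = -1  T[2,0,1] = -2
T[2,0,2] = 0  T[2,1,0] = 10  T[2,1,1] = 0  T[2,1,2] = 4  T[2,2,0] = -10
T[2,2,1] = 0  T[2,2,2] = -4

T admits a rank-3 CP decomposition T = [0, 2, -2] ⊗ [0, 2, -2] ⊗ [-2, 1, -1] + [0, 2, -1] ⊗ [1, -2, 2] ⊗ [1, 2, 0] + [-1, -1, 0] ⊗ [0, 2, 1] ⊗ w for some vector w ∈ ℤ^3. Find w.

w = [1, 2, -1]

Subtract the known terms from T to get the rank-1 residual R = [-1, -1, 0] ⊗ [0, 2, 1] ⊗ w, so R[i,j,k] = a[i]·b[j]·w[k]. Pick indices with nonzero a[0]·b[1] = (-1)·(2) = -2. Only the fibre through (0,1,·) is needed: R[0,1,:] = T[0,1,:] − Σₗ aₗ[0]bₗ[1]cₗ = [-2, -4, 2] − (0)·(2)·[-2, 1, -1] − (0)·(-2)·[1, 2, 0] = [-2, -4, 2]. Then w[k] = R[0,1,k] / -2 for each k, giving w = [-2, -4, 2] / -2 = [1, 2, -1].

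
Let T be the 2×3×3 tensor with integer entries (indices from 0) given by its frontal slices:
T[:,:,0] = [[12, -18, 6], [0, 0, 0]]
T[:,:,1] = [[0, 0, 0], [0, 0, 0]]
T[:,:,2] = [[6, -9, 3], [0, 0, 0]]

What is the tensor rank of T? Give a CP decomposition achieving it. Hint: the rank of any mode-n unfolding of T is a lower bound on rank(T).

rank(T) = 1

Lower bound: T ≠ 0 (e.g. T[0,0,0] = 12), so rank(T) ≥ 1.
Upper bound: if T = a ⊗ b ⊗ c then every fibre of T is a multiple of the corresponding factor, so read the factors off the fibres through the nonzero entry T[0,0,0] = 12.
The mode-1 fibre T[:,0,0] = [12, 0] gives a = (1, 0) (primitive direction); the mode-2 fibre T[0,:,0] = [12, -18, 6] gives b = (2, -3, 1); then c[k] = T[0,0,k] / (a[0]·b[0]) = [12, 0, 6] / 2 = (6, 0, 3).
Expanding (1, 0) ⊗ (2, -3, 1) ⊗ (6, 0, 3) reproduces all 18 entries of T, so T = (1, 0) ⊗ (2, -3, 1) ⊗ (6, 0, 3) and rank(T) ≤ 1.
These bounds meet, so rank(T) = 1.
Check entry T[0,2,2] = 3: (1)·(1)·(3) = 3.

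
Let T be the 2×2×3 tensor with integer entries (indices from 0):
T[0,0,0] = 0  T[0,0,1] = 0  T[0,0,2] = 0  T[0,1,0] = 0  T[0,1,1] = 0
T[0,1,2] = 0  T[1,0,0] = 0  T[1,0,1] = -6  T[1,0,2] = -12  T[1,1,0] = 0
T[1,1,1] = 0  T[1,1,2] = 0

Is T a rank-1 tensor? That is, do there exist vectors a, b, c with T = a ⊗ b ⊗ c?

Yes

If T = a ⊗ b ⊗ c then every fibre of T is a multiple of the corresponding factor, so read the factors off the fibres through the nonzero entry T[1,0,1] = -6.
The mode-1 fibre T[:,0,1] = [0, -6] gives a = [0, 1] (primitive direction); the mode-2 fibre T[1,:,1] = [-6, 0] gives b = [1, 0]; then c[k] = T[1,0,k] / (a[1]·b[0]) = [0, -6, -12] / 1 = [0, -6, -12].
Expanding [0, 1] ⊗ [1, 0] ⊗ [0, -6, -12] reproduces all 12 entries of T, so T = [0, 1] ⊗ [1, 0] ⊗ [0, -6, -12] and rank(T) ≤ 1.
Equivalently every frontal slice T[:,:,k] is c[k] times the rank-1 matrix [0, 1] ⊗ [1, 0]. So T has rank 1 (it is nonzero).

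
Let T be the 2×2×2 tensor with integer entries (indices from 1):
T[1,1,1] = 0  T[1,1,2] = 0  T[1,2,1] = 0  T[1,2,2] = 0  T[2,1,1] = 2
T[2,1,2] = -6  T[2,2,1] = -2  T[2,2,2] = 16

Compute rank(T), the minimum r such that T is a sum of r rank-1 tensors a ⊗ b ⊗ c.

Lower bound: the mode-3 unfolding of T (rows indexed by k, columns by (i,j) = (1,1), (1,2), (2,1), (2,2)) is [[0, 0, 2, -2], [0, 0, -6, 16]].
There the 2×2 minor on rows k ∈ {1, 2}, columns (i,j) ∈ {(2,1), (2,2)} is det [[2, -2], [-6, 16]] = 20 ≠ 0, so this unfolding has rank ≥ 2; CP rank is at least every unfolding rank, so rank(T) ≥ 2. (Unfolding ranks only ever bound the CP rank from below — rank(T) can be strictly larger than all of them — so the matching upper bound has to come from an explicit 2-term decomposition.)
Upper bound — finding two terms. Every mode-1 slice of T is a multiple of one matrix: T[i,:,:] = a[i]·M with a = [0, 1] and M = [[2, -6], [-2, 16]] (rows indexed by j, columns by k). So it suffices to write M as a sum of two rank-1 matrices.
Splitting M by its rows (j = 1, 2), M = [1, 0][2, -6]ᵀ + [0, 1][-2, 16]ᵀ.
Hence T = [0, 1] ⊗ [1, 0] ⊗ [2, -6] + [0, 1] ⊗ [0, 1] ⊗ [-2, 16], so rank(T) ≤ 2.
These bounds meet, so rank(T) = 2.
Check entry T[1,1,1] = 0: (0)·(1)·(2) + (0)·(0)·(-2) = 0.

2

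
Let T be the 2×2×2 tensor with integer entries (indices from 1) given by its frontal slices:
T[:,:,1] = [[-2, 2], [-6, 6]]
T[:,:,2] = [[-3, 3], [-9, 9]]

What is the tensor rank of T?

1

Lower bound: T ≠ 0 (e.g. T[1,1,1] = -2), so rank(T) ≥ 1.
Upper bound: if T = a ⊗ b ⊗ c then every fibre of T is a multiple of the corresponding factor, so read the factors off the fibres through the nonzero entry T[1,1,1] = -2.
The mode-1 fibre T[:,1,1] = [-2, -6] gives a = (1, 3) (primitive direction); the mode-2 fibre T[1,:,1] = [-2, 2] gives b = (1, -1); then c[k] = T[1,1,k] / (a[1]·b[1]) = [-2, -3] / 1 = (-2, -3).
Expanding (1, 3) ⊗ (1, -1) ⊗ (-2, -3) reproduces all 8 entries of T, so T = (1, 3) ⊗ (1, -1) ⊗ (-2, -3) and rank(T) ≤ 1.
These bounds meet, so rank(T) = 1.
Check entry T[1,2,2] = 3: (1)·(-1)·(-3) = 3.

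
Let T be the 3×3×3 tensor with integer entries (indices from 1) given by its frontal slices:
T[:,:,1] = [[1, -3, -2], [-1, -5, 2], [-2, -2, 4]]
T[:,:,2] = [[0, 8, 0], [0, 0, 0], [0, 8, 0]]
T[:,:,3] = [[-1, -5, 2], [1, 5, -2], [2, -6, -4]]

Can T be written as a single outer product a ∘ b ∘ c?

No

The mode-1 unfolding of T (rows indexed by i, columns by (j,k) = (1,1), (1,2), (1,3), (2,1), (2,2), (2,3), (3,1), (3,2), (3,3)) is [[1, 0, -1, -3, 8, -5, -2, 0, 2], [-1, 0, 1, -5, 0, 5, 2, 0, -2], [-2, 0, 2, -2, 8, -6, 4, 0, -4]].
There the 3×3 minor on rows i ∈ {1, 2, 3}, columns (j,k) ∈ {(1,1), (2,1), (2,2)} is det [[1, -3, 8], [-1, -5, 0], [-2, -2, 8]] = -128 ≠ 0, so this unfolding has rank ≥ 3; CP rank is at least every unfolding rank, so rank(T) ≥ 3.
In particular rank(T) ≥ 3 > 1, so T is not rank-1.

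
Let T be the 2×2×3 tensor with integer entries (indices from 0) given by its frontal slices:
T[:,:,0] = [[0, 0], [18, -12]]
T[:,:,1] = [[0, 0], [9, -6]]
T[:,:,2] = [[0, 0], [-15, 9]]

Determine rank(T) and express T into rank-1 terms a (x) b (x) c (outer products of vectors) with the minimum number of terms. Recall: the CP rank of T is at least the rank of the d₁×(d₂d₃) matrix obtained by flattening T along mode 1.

rank(T) = 2

Lower bound: in the mode-3 unfolding of T (rows indexed by k, columns by (i,j)) the 2×2 minor on rows k ∈ {0, 2}, columns (i,j) ∈ {(1,0), (1,1)} is det [[18, -12], [-15, 9]] = -18 ≠ 0, so that unfolding has rank ≥ 2 and hence rank(T) ≥ 2 (CP rank is at least every unfolding rank, though it can be larger).
Upper bound: T[i,:,:] = a[i]·M for every slice, with a = (0, 1) and M = [[18, 9, -15], [-12, -6, 9]] (rows j, columns k).
Splitting M by its rows (j = 0, 1), M = (1, 0)(18, 9, -15)ᵀ + (0, 1)(-12, -6, 9)ᵀ.
Hence T = (0, 1) (x) (1, 0) (x) (18, 9, -15) + (0, 1) (x) (0, 1) (x) (-12, -6, 9), so rank(T) ≤ 2.
These bounds meet, so rank(T) = 2.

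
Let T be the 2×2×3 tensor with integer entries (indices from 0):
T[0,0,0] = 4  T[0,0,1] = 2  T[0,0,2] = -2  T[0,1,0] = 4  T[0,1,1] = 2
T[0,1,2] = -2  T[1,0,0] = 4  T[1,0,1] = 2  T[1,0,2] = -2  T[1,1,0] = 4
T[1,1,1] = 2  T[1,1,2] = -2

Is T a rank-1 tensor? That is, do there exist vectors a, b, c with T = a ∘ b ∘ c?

The mode-1 fibre T[:,0,0] = [4, 4] gives a = [1, 1] (primitive direction); the mode-2 fibre T[0,:,0] = [4, 4] gives b = [1, 1]; then c[k] = T[0,0,k] / (a[0]·b[0]) = [4, 2, -2] / 1 = [4, 2, -2].
Expanding [1, 1] ∘ [1, 1] ∘ [4, 2, -2] reproduces all 12 entries of T, so T = [1, 1] ∘ [1, 1] ∘ [4, 2, -2] and rank(T) ≤ 1.
Equivalently every frontal slice T[:,:,k] is c[k] times the rank-1 matrix [1, 1] ∘ [1, 1]. So T has rank 1 (it is nonzero).

Yes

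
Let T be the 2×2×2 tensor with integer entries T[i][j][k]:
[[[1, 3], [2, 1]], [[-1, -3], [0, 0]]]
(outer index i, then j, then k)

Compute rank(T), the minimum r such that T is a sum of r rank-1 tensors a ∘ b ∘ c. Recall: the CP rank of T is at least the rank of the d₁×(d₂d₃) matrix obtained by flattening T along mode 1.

2

Lower bound: the mode-3 unfolding of T (rows indexed by k, columns by (i,j) = (0,0), (0,1), (1,0), (1,1)) is [[1, 2, -1, 0], [3, 1, -3, 0]].
There the 2×2 minor on rows k ∈ {0, 1}, columns (i,j) ∈ {(0,0), (0,1)} is det [[1, 2], [3, 1]] = -5 ≠ 0, so this unfolding has rank ≥ 2; CP rank is at least every unfolding rank, so rank(T) ≥ 2. (This is only a lower bound: in general the CP rank may exceed every unfolding rank, so we still need to exhibit 2 rank-1 terms summing to T.)
Upper bound — finding two terms. Write S_k = T[:,:,k] for the frontal slices: S₀ = [[1, 2], [-1, 0]], S₁ = [[3, 1], [-3, 0]].
If T = a₁ ∘ b₁ ∘ c₁ + a₂ ∘ b₂ ∘ c₂ then each S_k = c₁[k]·a₁b₁ᵀ + c₂[k]·a₂b₂ᵀ. S₀ and S₁ are linearly independent, so a₁b₁ᵀ and a₂b₂ᵀ must span the same plane of matrices: they are the rank-1 matrices of the form x·S₀ + y·S₁.
det(x·S₀ + y·S₁) is 2·x² + 7·xy + 3·y² = (x + 3·y)(2·x + y), vanishing at (x:y) = (3:-1) and (1:-2).
M₁ = 3·S₀ − S₁ = [[0, 5], [0, 0]] = 5·[1, 0][0, 1]ᵀ and M₂ = S₀ − 2·S₁ = [[-5, 0], [5, 0]] = (-5)·[1, -1][1, 0]ᵀ, so take a₁ = [1, 0], b₁ = [0, 1], a₂ = [1, -1], b₂ = [1, 0].
Each slice is an integer combination of E₁ = a₁b₁ᵀ and E₂ = a₂b₂ᵀ: S₀ = 2·E₁ + E₂, S₁ = E₁ + 3·E₂; reading off coefficients, c₁ = [2, 1] and c₂ = [1, 3].
Hence T = [1, 0] ∘ [0, 1] ∘ [2, 1] + [1, -1] ∘ [1, 0] ∘ [1, 3], so rank(T) ≤ 2.
These bounds meet, so rank(T) = 2.
Check entry T[1,1,0] = 0: (0)·(1)·(2) + (-1)·(0)·(1) = 0.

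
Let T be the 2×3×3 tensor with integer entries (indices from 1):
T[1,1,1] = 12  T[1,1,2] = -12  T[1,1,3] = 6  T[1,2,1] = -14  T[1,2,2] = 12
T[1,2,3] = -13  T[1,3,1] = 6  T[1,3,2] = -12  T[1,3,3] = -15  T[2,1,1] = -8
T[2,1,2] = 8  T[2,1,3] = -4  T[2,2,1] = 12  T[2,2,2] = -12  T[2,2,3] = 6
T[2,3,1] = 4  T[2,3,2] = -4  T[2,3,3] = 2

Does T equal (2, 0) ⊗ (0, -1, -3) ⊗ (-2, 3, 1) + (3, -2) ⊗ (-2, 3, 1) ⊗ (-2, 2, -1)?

No

Reconstruct entry (1,2,3) from the claimed factors: Σₗ aₗ[1]bₗ[2]cₗ[3] = (2)·(-1)·(1) + (3)·(3)·(-1) = -11, but T[1,2,3] = -13. The claim is false.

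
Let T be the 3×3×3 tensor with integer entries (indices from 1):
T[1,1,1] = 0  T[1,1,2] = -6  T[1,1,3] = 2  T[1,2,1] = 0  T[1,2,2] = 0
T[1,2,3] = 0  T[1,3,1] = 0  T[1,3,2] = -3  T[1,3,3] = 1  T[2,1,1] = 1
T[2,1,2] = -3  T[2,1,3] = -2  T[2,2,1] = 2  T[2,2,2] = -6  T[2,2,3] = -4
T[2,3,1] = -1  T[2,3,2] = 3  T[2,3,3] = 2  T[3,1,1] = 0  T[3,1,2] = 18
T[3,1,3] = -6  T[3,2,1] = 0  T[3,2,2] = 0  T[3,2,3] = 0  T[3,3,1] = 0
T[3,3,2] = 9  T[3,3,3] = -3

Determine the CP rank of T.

Lower bound: in the mode-3 unfolding of T (rows indexed by k, columns by (i,j)) the 2×2 minor on rows k ∈ {1, 2}, columns (i,j) ∈ {(1,1), (2,1)} is det [[0, 1], [-6, -3]] = 6 ≠ 0, so that unfolding has rank ≥ 2 and hence rank(T) ≥ 2 (CP rank is at least every unfolding rank, though it can be larger).
Upper bound: with S_k = T[:,:,k], the two rank-1 terms a₁b₁ᵀ, a₂b₂ᵀ are the rank-1 members of the pencil x·S₁ + y·S₂.
The 2×2 minor of x·S₁ + y·S₂ on rows {1,2}, columns {1,2} is −12·xy + 36·y² = (-12)·(x − 3·y)(y), vanishing at (x:y) = (3:1) and (1:0).
M₁ = 3·S₁ + S₂ = [[-6, 0, -3], [0, 0, 0], [18, 0, 9]] = (-3)·(1, 0, -3)(2, 0, 1)ᵀ and M₂ = S₁ = [[0, 0, 0], [1, 2, -1], [0, 0, 0]] = (0, 1, 0)(1, 2, -1)ᵀ, so take a₁ = (1, 0, -3), b₁ = (2, 0, 1), a₂ = (0, 1, 0), b₂ = (1, 2, -1).
Each slice is an integer combination of E₁ = a₁b₁ᵀ and E₂ = a₂b₂ᵀ: S₁ = E₂, S₂ = −3·E₁ − 3·E₂, S₃ = E₁ − 2·E₂; reading off coefficients, c₁ = (0, -3, 1) and c₂ = (1, -3, -2).
Hence T = (1, 0, -3) ∘ (2, 0, 1) ∘ (0, -3, 1) + (0, 1, 0) ∘ (1, 2, -1) ∘ (1, -3, -2), so rank(T) ≤ 2.
These bounds meet, so rank(T) = 2.

2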